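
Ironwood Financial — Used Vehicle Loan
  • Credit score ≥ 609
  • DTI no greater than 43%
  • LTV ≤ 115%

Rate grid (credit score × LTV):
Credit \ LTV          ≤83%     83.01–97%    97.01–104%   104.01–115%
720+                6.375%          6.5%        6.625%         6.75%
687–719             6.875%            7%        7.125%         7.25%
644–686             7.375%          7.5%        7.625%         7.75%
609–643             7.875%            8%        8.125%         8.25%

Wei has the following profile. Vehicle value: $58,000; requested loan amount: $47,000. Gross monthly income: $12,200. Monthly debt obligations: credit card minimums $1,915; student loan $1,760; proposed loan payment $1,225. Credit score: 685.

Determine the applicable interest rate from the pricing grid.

7.375%

Credit score 685 ≥ 609; Total monthly debts = (1,915 + 1,760 + 1,225) = 4,900. DTI: 4,900 ÷ 12,200 = 40.2%, within the 43% cap
LTV = 47,000/58,000 = 81% ≤ 115%
Row: 685 falls in 644–686. Column: 81% falls in ≤83%. Rate = 7.375%.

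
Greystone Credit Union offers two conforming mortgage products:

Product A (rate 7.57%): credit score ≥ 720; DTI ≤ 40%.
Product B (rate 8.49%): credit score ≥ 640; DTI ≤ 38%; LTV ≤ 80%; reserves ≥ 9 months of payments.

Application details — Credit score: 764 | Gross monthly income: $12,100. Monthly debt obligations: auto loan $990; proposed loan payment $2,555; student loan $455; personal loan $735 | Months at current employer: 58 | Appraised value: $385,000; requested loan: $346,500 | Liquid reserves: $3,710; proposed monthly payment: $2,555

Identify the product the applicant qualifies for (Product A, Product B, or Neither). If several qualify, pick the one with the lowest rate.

Product A

Total debts = (990 + 2,555 + 455 + 735) = 4,735; DTI = 4,735/12,100 = 39.1%.
LTV = 346,500/385,000 = 90%.
Reserves = 3,710/2,555 = 1.5 months.
Product A: score 764 ≥ 720; DTI 39.1% ≤ 40% → qualifies.
Product B: score 764 ≥ 640; DTI 39.1% > 38%; LTV 90% > 80%; reserves 1.5 < 9 mo → does not qualify.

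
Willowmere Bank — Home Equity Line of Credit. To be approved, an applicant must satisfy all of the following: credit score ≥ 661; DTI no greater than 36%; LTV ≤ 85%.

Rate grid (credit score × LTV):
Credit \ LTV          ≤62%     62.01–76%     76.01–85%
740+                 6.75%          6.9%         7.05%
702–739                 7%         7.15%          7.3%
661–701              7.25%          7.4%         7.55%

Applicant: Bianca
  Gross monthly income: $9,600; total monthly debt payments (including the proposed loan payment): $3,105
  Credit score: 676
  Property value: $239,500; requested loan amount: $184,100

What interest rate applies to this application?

7.55%

Credit score 676 ≥ 661; DTI = 3,105/9,600 = 32.3% ≤ 36%
LTV: 184,100 ÷ 239,500 = 76.9%, within 85% cap
Credit 676 → row 661–701; LTV 76.9% → column 76.01–85%. Grid cell → 7.55%.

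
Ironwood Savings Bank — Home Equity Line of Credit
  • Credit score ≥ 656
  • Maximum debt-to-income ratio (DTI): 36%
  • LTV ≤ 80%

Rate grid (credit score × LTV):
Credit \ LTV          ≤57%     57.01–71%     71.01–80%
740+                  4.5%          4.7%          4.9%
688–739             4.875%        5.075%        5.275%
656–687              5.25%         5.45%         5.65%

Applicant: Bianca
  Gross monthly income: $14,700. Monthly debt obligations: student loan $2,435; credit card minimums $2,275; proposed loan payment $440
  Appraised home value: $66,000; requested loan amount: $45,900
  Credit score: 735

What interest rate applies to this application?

5.075%

Credit score 735 ≥ 656; Total monthly debts = (2,435 + 2,275 + 440) = 5,150. DTI = 5,150/14,700 = 35% ≤ 36%
Loan-to-value = 45,900/66,000 = 69.5% — pass (80% max)
Score 735 is in the 688–739 band; LTV 69.5% is in the 57.01–71% band → 5.075%.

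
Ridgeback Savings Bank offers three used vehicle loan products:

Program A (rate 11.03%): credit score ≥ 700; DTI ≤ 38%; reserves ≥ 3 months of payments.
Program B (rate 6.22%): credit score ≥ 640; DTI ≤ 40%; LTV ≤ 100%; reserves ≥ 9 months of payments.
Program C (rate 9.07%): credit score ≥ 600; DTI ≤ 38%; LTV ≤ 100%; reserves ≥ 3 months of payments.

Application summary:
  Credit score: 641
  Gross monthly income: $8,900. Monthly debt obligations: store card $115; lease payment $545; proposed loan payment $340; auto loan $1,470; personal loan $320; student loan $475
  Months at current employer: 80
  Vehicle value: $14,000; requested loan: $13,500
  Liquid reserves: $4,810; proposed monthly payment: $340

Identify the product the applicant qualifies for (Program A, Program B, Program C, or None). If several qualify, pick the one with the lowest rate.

Total debts = (115 + 545 + 340 + 1,470 + 320 + 475) = 3,265; DTI = 3,265/8,900 = 36.7%.
LTV = 13,500/14,000 = 96.4%.
Reserves = 4,810/340 = 14.1 months.
Program A: score 641 < 700; DTI 36.7% ≤ 38%; reserves 14.1 ≥ 3 mo → does not qualify.
Program B: score 641 ≥ 640; DTI 36.7% ≤ 40%; LTV 96.4% ≤ 100%; reserves 14.1 ≥ 9 mo → qualifies.
Program C: score 641 ≥ 600; DTI 36.7% ≤ 38%; LTV 96.4% ≤ 100%; reserves 14.1 ≥ 3 mo → qualifies.
Qualifying: Program B, Program C. Lowest rate is 6.22% → Program B.

Program B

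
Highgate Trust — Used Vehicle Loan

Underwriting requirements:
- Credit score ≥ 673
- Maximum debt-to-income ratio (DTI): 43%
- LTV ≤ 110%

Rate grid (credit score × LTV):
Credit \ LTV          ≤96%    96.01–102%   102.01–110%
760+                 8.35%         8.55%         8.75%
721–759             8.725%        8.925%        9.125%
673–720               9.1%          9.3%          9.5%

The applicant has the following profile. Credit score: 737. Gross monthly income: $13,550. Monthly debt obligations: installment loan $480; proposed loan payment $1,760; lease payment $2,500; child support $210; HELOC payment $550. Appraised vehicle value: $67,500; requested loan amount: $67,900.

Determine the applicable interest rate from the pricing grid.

8.925%

Credit score 737 ≥ 673; Total monthly debts = (480 + 1,760 + 2,500 + 210 + 550) = 5,500. DTI: 5,500 ÷ 13,550 = 40.6%, within the 43% cap
Loan-to-value = 67,900/67,500 = 100.6% — pass (110% max)
Credit 737 → row 721–759; LTV 100.6% → column 96.01–102%. Grid cell → 8.925%.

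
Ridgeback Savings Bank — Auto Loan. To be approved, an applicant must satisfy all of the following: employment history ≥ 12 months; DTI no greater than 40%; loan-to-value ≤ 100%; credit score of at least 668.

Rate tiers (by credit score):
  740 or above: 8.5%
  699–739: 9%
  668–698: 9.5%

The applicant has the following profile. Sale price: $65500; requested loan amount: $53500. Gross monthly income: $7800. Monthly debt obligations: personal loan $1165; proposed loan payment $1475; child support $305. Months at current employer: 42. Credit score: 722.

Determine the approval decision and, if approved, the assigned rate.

Approved at 9%

Credit score 722 ≥ 668 (meets minimum)
Total monthly debts = (1,165 + 1,475 + 305) = 2,945. Debt-to-income = 2,945/7,800 = 37.8% — meets 40% limit
LTV: 53,500 ÷ 65,500 = 81.7%, within 100% cap
Employment 42 ≥ 12 months
All requirements met. Score 722 falls in the 699–739 tier → 9%.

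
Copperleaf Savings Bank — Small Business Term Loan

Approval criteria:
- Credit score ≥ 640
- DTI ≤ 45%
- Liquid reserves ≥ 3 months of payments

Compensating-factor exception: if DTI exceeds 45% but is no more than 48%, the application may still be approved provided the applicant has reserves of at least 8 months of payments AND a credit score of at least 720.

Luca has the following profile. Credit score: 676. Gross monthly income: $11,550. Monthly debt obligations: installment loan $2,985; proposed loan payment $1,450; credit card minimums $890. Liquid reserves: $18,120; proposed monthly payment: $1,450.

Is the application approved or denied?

Denied

Credit score 676 ≥ 640 (meets base)
Total debts = (2,985 + 1,450 + 890) = 5,325. DTI: 5,325 ÷ 11,550 = 46.1%, over the 45% base limit.
Reserves: 18,120 ÷ 1,450 = 12.5 months (meets 3-month minimum)
46.1% falls in the override range (45%–48%), so the compensating-factor test applies.
Override check — reserves: 12.5 mo (ok); score: 676 (below 720).
Override conditions not both satisfied; exception does not apply.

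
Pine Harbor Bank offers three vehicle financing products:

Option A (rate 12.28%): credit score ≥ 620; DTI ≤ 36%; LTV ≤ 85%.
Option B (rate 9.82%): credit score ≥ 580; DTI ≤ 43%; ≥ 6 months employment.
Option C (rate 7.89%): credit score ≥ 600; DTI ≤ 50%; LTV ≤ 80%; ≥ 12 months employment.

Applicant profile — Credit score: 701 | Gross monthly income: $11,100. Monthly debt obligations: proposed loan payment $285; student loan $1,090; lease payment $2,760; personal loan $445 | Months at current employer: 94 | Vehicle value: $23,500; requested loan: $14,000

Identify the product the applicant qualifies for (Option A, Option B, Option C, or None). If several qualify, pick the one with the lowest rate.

Total debts = (285 + 1,090 + 2,760 + 445) = 4,580; DTI = 4,580/11,100 = 41.3%.
LTV = 14,000/23,500 = 59.6%.
Option A: score 701 ≥ 620; DTI 41.3% > 36%; LTV 59.6% ≤ 85% → does not qualify.
Option B: score 701 ≥ 580; DTI 41.3% ≤ 43%; employment 94 ≥ 6 mo → qualifies.
Option C: score 701 ≥ 600; DTI 41.3% ≤ 50%; LTV 59.6% ≤ 80%; employment 94 ≥ 12 mo → qualifies.
Qualifying: Option B, Option C. Lowest rate is 7.89% → Option C.

Option C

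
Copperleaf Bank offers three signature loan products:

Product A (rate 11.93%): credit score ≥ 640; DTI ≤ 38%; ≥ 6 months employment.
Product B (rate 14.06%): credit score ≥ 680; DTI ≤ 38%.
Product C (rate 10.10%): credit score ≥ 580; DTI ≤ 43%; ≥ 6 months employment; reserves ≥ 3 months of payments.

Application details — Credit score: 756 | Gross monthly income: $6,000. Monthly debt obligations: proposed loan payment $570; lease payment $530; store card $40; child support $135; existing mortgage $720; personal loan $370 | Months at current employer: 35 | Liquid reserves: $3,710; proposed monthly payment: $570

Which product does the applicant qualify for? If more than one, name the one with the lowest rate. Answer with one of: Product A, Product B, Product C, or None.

Total debts = (570 + 530 + 40 + 135 + 720 + 370) = 2,365; DTI = 2,365/6,000 = 39.4%.
Reserves = 3,710/570 = 6.5 months.
Product A: score 756 ≥ 640; DTI 39.4% > 38%; employment 35 ≥ 6 mo → does not qualify.
Product B: score 756 ≥ 680; DTI 39.4% > 38% → does not qualify.
Product C: score 756 ≥ 580; DTI 39.4% ≤ 43%; employment 35 ≥ 6 mo; reserves 6.5 ≥ 3 mo → qualifies.

Product C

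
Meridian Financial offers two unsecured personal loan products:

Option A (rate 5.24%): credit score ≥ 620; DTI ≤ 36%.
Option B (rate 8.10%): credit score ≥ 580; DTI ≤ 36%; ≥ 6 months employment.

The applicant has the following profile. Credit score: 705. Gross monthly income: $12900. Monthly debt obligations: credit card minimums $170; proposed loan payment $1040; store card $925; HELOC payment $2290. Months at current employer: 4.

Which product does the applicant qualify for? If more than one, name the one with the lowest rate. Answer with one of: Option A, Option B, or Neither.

Option A

Total debts = (170 + 1,040 + 925 + 2,290) = 4,425; DTI = 4,425/12,900 = 34.3%.
Option A: score 705 ≥ 620; DTI 34.3% ≤ 36% → qualifies.
Option B: score 705 ≥ 580; DTI 34.3% ≤ 36%; employment 4 < 6 mo → does not qualify.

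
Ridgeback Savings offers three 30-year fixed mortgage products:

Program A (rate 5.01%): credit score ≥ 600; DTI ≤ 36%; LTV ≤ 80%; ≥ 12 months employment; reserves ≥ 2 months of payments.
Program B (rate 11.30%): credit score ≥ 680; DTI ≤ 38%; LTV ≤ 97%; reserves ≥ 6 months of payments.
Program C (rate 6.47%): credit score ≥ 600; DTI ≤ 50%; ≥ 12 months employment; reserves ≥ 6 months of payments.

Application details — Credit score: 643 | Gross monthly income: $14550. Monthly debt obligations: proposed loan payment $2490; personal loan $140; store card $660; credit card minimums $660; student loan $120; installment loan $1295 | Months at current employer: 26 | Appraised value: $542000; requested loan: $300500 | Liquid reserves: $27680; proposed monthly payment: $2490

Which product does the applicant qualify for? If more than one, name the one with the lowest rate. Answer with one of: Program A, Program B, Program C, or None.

Program C

Total debts = (2,490 + 140 + 660 + 660 + 120 + 1,295) = 5,365; DTI = 5,365/14,550 = 36.9%.
LTV = 300,500/542,000 = 55.4%.
Reserves = 27,680/2,490 = 11.1 months.
Program A: score 643 ≥ 600; DTI 36.9% > 36%; LTV 55.4% ≤ 80%; employment 26 ≥ 12 mo; reserves 11.1 ≥ 2 mo → does not qualify.
Program B: score 643 < 680; DTI 36.9% ≤ 38%; LTV 55.4% ≤ 97%; reserves 11.1 ≥ 6 mo → does not qualify.
Program C: score 643 ≥ 600; DTI 36.9% ≤ 50%; employment 26 ≥ 12 mo; reserves 11.1 ≥ 6 mo → qualifies.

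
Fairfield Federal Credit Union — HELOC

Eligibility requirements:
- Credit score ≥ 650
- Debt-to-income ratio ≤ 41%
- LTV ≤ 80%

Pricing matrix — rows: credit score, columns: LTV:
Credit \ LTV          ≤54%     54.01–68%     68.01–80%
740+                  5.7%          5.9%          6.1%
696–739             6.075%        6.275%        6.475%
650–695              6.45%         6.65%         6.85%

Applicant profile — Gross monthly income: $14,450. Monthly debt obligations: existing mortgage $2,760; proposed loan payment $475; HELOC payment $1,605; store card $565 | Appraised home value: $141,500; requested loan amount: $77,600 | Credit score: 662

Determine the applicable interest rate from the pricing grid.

Credit score 662 ≥ 650; Total monthly debts = (2,760 + 475 + 1,605 + 565) = 5,405. DTI: 5,405 ÷ 14,450 = 37.4%, within the 41% cap
LTV = 77,600/141,500 = 54.8% ≤ 80%
Row: 662 falls in 650–695. Column: 54.8% falls in 54.01–68%. Rate = 6.65%.

6.65%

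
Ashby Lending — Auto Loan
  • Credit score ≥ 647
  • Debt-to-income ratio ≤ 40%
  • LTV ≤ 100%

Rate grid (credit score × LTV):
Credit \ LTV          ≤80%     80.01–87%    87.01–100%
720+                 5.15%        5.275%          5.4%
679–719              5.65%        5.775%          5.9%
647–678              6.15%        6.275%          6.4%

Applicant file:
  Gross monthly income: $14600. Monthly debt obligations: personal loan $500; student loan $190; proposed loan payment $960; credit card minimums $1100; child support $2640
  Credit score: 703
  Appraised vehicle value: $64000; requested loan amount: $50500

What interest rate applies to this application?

5.65%

Credit score 703 ≥ 647; Total monthly debts = (500 + 190 + 960 + 1,100 + 2,640) = 5,390. Debt-to-income = 5,390/14,600 = 36.9% — meets 40% limit
Loan-to-value = 50,500/64,000 = 78.9% — pass (100% max)
Score 703 is in the 679–719 band; LTV 78.9% is in the ≤80% band → 5.65%.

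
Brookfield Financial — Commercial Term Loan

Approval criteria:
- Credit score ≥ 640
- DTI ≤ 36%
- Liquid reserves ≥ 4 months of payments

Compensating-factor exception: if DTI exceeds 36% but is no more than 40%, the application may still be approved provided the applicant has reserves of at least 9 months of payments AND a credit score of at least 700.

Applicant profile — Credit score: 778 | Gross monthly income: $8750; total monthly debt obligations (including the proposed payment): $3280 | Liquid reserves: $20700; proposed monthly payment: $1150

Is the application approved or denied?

Approved

Credit score 778 ≥ 640 (meets base)
DTI = 3,280/8,750 = 37.5% > 36% — standard DTI limit exceeded.
Liquid reserves cover 20,700/1,150 = 18.0 months — ≥ 4 required
DTI 37.5% is within the 36%–40% exception band; checking compensating factors.
Reserves 18.0 ≥ 9 months; credit score 778 ≥ 700.
Both override conditions satisfied; DTI exception granted.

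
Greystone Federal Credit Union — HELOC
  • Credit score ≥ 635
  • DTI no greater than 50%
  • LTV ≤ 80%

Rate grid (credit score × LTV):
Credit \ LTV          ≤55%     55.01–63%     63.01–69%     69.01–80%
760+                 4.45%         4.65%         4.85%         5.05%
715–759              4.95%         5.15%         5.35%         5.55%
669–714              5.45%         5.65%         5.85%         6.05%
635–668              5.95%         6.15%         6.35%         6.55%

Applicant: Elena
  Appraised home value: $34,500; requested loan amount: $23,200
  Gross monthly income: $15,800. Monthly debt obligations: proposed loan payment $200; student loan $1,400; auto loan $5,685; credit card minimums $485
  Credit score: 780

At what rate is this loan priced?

4.85%

Credit score 780 ≥ 635; Total monthly debts = (200 + 1,400 + 5,685 + 485) = 7,770. Debt-to-income = 7,770/15,800 = 49.2% — meets 50% limit
LTV: 23,200 ÷ 34,500 = 67.2%, within 80% cap
Credit 780 → row 760+; LTV 67.2% → column 63.01–69%. Grid cell → 4.85%.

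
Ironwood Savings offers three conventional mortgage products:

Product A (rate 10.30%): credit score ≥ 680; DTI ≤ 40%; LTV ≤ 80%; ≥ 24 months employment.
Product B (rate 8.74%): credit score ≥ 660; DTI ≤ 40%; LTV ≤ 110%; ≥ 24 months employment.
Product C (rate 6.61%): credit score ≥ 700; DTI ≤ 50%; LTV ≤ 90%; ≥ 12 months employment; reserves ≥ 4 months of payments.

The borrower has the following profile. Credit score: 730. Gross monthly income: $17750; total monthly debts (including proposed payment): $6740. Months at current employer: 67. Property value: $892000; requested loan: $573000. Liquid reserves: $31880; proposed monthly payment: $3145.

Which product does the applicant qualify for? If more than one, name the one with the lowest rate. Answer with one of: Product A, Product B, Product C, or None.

Product C

DTI = 6,740/17,750 = 38%.
LTV = 573,000/892,000 = 64.2%.
Reserves = 31,880/3,145 = 10.1 months.
Product A: score 730 ≥ 680; DTI 38% ≤ 40%; LTV 64.2% ≤ 80%; employment 67 ≥ 24 mo → qualifies.
Product B: score 730 ≥ 660; DTI 38% ≤ 40%; LTV 64.2% ≤ 110%; employment 67 ≥ 24 mo → qualifies.
Product C: score 730 ≥ 700; DTI 38% ≤ 50%; LTV 64.2% ≤ 90%; employment 67 ≥ 12 mo; reserves 10.1 ≥ 4 mo → qualifies.
Qualifying: Product A, Product B, Product C. Lowest rate is 6.61% → Product C.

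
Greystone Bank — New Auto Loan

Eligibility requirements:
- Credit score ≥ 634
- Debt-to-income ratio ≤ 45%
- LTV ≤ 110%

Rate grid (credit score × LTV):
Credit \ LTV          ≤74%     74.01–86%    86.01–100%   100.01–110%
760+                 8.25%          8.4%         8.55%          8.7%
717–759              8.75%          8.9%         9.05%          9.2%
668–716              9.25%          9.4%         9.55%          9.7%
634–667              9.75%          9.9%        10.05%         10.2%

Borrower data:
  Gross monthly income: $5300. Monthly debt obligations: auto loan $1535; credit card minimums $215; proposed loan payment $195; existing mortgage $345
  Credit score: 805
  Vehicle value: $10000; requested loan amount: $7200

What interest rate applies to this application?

8.25%

Credit score 805 ≥ 634; Total monthly debts = (1,535 + 215 + 195 + 345) = 2,290. Debt-to-income = 2,290/5,300 = 43.2% — meets 45% limit
Loan-to-value = 7,200/10,000 = 72% — pass (110% max)
Row: 805 falls in 760+. Column: 72% falls in ≤74%. Rate = 8.25%.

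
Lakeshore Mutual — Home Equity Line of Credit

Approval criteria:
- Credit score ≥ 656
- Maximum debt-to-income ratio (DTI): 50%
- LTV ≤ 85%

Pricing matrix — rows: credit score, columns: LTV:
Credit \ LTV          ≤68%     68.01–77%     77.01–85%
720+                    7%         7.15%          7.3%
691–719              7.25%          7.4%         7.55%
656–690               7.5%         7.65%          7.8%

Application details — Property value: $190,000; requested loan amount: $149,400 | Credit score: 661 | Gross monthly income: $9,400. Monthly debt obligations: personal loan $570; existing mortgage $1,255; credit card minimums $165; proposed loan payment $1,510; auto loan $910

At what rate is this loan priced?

7.8%

Credit score 661 ≥ 656; Total monthly debts = (570 + 1,255 + 165 + 1,510 + 910) = 4,410. DTI: 4,410 ÷ 9,400 = 46.9%, within the 50% cap
LTV: 149,400 ÷ 190,000 = 78.6%, within 85% cap
Credit 661 → row 656–690; LTV 78.6% → column 77.01–85%. Grid cell → 7.8%.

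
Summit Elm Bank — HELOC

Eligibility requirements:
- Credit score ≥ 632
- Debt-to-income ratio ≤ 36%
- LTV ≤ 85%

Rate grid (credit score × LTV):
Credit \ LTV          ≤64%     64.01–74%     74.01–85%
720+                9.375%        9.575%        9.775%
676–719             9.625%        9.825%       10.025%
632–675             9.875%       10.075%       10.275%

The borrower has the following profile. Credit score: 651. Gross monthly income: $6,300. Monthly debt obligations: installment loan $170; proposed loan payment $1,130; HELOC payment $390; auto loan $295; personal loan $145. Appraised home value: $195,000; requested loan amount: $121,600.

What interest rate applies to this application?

Credit score 651 ≥ 632; Total monthly debts = (170 + 1,130 + 390 + 295 + 145) = 2,130. DTI = 2,130/6,300 = 33.8% ≤ 36%
LTV: 121,600 ÷ 195,000 = 62.4%, within 85% cap
Score 651 is in the 632–675 band; LTV 62.4% is in the ≤64% band → 9.875%.

9.875%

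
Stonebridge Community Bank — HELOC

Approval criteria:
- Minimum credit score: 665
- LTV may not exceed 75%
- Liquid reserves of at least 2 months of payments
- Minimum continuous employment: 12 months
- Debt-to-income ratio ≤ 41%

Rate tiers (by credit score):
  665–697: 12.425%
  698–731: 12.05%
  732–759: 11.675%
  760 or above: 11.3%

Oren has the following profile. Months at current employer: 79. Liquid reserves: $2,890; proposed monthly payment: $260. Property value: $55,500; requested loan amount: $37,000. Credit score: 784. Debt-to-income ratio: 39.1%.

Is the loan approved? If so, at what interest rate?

Credit score 784 ≥ 665 (meets minimum)
LTV: 37,000 ÷ 55,500 = 66.7%, within 75% cap
Employment 79 ≥ 12 months
Reserves = 2,890/260 = 11.1 months ≥ 2
DTI 39.1% is within the 41% limit
All requirements met. Score 784 falls in the 760 or above tier → 11.3%.

Approved at 11.3%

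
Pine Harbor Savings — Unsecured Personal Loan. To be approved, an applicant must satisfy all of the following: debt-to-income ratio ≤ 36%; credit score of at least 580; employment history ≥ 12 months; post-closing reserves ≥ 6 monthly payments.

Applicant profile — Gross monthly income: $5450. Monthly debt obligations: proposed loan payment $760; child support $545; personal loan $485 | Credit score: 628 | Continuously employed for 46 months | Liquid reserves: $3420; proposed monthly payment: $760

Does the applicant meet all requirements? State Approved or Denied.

Denied

Total monthly debts = (760 + 545 + 485) = 1,790. DTI: 1,790 ÷ 5,450 = 32.8%, within the 36% cap
Credit score 628 ≥ 580 (meets)
Employment 46 ≥ 12 months
Reserves = 3,420/760 = 4.5 months < 6
Fails on reserves.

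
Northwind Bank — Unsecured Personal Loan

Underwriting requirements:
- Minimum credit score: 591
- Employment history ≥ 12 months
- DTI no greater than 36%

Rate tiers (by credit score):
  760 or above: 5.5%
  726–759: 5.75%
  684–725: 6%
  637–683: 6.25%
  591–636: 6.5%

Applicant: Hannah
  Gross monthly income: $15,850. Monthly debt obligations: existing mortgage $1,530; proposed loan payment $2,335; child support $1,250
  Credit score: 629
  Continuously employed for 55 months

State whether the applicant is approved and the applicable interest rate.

Approved at 6.5%

Credit score 629 ≥ 591 (meets minimum)
Total monthly debts = (1,530 + 2,335 + 1,250) = 5,115. DTI: 5,115 ÷ 15,850 = 32.3%, within the 36% cap
Employment 55 ≥ 12 months
All requirements met. Score 629 falls in the 591–636 tier → 6.5%.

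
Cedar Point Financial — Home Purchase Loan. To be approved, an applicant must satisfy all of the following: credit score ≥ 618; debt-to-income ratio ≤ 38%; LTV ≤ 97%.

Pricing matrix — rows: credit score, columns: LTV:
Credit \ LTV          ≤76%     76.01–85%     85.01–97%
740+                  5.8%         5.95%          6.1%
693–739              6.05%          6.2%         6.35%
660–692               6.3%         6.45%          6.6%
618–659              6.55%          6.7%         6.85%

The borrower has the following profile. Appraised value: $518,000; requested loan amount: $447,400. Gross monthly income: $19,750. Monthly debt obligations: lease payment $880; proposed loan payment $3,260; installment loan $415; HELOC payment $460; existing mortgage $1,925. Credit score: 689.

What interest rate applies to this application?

6.6%

Credit score 689 ≥ 618; Total monthly debts = (880 + 3,260 + 415 + 460 + 1,925) = 6,940. DTI = 6,940/19,750 = 35.1% ≤ 38%
LTV = 447,400/518,000 = 86.4% ≤ 97%
Credit 689 → row 660–692; LTV 86.4% → column 85.01–97%. Grid cell → 6.6%.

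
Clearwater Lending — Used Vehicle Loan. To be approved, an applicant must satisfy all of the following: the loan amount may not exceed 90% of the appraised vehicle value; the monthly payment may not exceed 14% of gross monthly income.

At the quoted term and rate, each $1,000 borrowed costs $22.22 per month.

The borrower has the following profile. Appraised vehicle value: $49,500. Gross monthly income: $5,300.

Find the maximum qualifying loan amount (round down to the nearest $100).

Payment cap: 14% × $5,300 = $742/month.
At $22.22 per $1,000, that supports 742/22.22 × 1,000 ≈ $33,393 → $33,300.
LTV cap: 90% × $49,500 = $44,550 → $44,500.
Binding constraint: payment-to-income.

$33,300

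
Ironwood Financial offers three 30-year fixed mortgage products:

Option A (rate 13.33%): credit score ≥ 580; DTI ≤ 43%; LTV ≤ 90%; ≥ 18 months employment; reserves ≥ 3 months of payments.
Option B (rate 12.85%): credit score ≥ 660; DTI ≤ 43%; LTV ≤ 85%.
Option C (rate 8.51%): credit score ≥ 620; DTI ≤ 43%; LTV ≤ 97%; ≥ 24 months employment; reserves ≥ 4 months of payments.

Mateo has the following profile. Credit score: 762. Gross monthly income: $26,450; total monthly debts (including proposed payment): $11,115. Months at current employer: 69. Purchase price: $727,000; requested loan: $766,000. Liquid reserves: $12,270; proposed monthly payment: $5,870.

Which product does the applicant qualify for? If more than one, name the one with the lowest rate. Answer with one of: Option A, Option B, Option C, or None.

None

DTI = 11,115/26,450 = 42%.
LTV = 766,000/727,000 = 105.4%.
Reserves = 12,270/5,870 = 2.1 months.
Option A: score 762 ≥ 580; DTI 42% ≤ 43%; LTV 105.4% > 90%; employment 69 ≥ 18 mo; reserves 2.1 < 3 mo → does not qualify.
Option B: score 762 ≥ 660; DTI 42% ≤ 43%; LTV 105.4% > 85% → does not qualify.
Option C: score 762 ≥ 620; DTI 42% ≤ 43%; LTV 105.4% > 97%; employment 69 ≥ 24 mo; reserves 2.1 < 4 mo → does not qualify.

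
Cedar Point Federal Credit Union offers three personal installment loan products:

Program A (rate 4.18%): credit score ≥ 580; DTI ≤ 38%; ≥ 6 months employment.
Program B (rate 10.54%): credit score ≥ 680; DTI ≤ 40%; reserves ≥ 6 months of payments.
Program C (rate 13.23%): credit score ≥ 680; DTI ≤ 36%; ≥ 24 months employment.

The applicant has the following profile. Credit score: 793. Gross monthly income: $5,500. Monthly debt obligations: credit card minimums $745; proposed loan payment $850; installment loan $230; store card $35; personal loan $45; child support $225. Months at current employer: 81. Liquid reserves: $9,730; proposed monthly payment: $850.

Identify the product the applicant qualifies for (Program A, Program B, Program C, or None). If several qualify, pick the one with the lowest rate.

Total debts = (745 + 850 + 230 + 35 + 45 + 225) = 2,130; DTI = 2,130/5,500 = 38.7%.
Reserves = 9,730/850 = 11.4 months.
Program A: score 793 ≥ 580; DTI 38.7% > 38%; employment 81 ≥ 6 mo → does not qualify.
Program B: score 793 ≥ 680; DTI 38.7% ≤ 40%; reserves 11.4 ≥ 6 mo → qualifies.
Program C: score 793 ≥ 680; DTI 38.7% > 36%; employment 81 ≥ 24 mo → does not qualify.

Program B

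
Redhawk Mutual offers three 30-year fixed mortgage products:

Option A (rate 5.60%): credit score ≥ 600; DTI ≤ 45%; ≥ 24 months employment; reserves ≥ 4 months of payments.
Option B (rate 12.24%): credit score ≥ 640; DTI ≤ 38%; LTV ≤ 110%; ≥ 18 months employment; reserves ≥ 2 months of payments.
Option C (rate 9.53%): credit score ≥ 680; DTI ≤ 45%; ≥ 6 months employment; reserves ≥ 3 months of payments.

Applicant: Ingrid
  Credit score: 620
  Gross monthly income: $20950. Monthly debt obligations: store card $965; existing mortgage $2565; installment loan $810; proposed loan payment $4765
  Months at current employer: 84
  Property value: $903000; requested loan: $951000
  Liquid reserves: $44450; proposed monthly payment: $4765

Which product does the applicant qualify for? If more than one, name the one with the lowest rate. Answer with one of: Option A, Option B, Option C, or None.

Total debts = (965 + 2,565 + 810 + 4,765) = 9,105; DTI = 9,105/20,950 = 43.5%.
LTV = 951,000/903,000 = 105.3%.
Reserves = 44,450/4,765 = 9.3 months.
Option A: score 620 ≥ 600; DTI 43.5% ≤ 45%; employment 84 ≥ 24 mo; reserves 9.3 ≥ 4 mo → qualifies.
Option B: score 620 < 640; DTI 43.5% > 38%; LTV 105.3% ≤ 110%; employment 84 ≥ 18 mo; reserves 9.3 ≥ 2 mo → does not qualify.
Option C: score 620 < 680; DTI 43.5% ≤ 45%; employment 84 ≥ 6 mo; reserves 9.3 ≥ 3 mo → does not qualify.

Option A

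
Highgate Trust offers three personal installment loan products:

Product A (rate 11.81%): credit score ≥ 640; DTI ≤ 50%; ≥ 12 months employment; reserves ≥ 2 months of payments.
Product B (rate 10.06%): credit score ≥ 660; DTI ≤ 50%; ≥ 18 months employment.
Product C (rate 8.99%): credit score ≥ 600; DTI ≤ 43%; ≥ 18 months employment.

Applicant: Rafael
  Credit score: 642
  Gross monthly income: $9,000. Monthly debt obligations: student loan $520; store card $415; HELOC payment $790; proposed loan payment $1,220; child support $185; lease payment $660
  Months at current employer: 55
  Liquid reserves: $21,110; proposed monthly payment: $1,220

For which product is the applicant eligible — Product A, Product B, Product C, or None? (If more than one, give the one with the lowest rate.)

Product C

Total debts = (520 + 415 + 790 + 1,220 + 185 + 660) = 3,790; DTI = 3,790/9,000 = 42.1%.
Reserves = 21,110/1,220 = 17.3 months.
Product A: score 642 ≥ 640; DTI 42.1% ≤ 50%; employment 55 ≥ 12 mo; reserves 17.3 ≥ 2 mo → qualifies.
Product B: score 642 < 660; DTI 42.1% ≤ 50%; employment 55 ≥ 18 mo → does not qualify.
Product C: score 642 ≥ 600; DTI 42.1% ≤ 43%; employment 55 ≥ 18 mo → qualifies.
Qualifying: Product A, Product C. Lowest rate is 8.99% → Product C.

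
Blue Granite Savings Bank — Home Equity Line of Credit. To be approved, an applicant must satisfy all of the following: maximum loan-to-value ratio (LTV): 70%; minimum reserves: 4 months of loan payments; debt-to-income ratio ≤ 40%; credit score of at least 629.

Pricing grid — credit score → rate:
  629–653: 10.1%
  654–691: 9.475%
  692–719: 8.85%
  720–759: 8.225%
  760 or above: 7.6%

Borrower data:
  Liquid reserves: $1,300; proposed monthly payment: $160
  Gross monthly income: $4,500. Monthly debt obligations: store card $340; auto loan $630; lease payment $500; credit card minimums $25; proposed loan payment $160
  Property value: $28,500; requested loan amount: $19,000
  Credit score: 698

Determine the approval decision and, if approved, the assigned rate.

Approved at 8.85%

Credit score 698 ≥ 629 (meets minimum)
Liquid reserves cover 1,300/160 = 8.1 months — ≥ 4 required
Total monthly debts = (340 + 630 + 500 + 25 + 160) = 1,655. DTI: 1,655 ÷ 4,500 = 36.8%, within the 40% cap
LTV: 19,000 ÷ 28,500 = 66.7%, within 70% cap
All requirements met. Score 698 falls in the 692–719 tier → 8.85%.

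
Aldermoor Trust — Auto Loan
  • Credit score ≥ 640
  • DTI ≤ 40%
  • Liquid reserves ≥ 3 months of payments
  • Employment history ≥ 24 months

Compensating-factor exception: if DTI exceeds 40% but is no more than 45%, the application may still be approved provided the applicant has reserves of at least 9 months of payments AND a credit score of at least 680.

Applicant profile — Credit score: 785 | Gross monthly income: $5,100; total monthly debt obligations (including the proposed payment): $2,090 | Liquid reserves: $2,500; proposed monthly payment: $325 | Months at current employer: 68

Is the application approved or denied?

Denied

Credit score 785 ≥ 640 (meets base)
DTI = 2,090/5,100 = 41% > 40% — standard DTI limit exceeded.
Liquid reserves cover 2,500/325 = 7.7 months — ≥ 3 required
Employment 68 ≥ 24 months
41% falls in the override range (40%–45%), so the compensating-factor test applies.
Reserves 7.7 < 9 months; credit score 785 ≥ 680.
Compensating-factor requirement not fully met.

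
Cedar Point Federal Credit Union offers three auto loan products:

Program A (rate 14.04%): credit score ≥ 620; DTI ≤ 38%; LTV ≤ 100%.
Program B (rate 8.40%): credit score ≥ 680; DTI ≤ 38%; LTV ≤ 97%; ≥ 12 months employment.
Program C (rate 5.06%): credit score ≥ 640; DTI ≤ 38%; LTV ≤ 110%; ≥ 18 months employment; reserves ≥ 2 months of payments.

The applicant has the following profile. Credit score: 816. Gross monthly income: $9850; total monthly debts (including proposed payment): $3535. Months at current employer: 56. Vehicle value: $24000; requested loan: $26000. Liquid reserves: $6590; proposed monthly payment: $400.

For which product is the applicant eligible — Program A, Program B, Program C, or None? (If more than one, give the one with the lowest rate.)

DTI = 3,535/9,850 = 35.9%.
LTV = 26,000/24,000 = 108.3%.
Reserves = 6,590/400 = 16.5 months.
Program A: score 816 ≥ 620; DTI 35.9% ≤ 38%; LTV 108.3% > 100% → does not qualify.
Program B: score 816 ≥ 680; DTI 35.9% ≤ 38%; LTV 108.3% > 97%; employment 56 ≥ 12 mo → does not qualify.
Program C: score 816 ≥ 640; DTI 35.9% ≤ 38%; LTV 108.3% ≤ 110%; employment 56 ≥ 18 mo; reserves 16.5 ≥ 2 mo → qualifies.

Program C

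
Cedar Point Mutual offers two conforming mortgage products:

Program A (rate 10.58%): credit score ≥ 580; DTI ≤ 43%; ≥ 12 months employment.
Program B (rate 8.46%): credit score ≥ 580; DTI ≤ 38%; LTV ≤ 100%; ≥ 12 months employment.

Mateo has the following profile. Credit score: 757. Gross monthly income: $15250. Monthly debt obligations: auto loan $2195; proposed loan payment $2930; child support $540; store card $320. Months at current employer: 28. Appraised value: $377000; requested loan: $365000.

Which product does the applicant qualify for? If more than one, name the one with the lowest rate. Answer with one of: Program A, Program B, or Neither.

Program A

Total debts = (2,195 + 2,930 + 540 + 320) = 5,985; DTI = 5,985/15,250 = 39.2%.
LTV = 365,000/377,000 = 96.8%.
Program A: score 757 ≥ 580; DTI 39.2% ≤ 43%; employment 28 ≥ 12 mo → qualifies.
Program B: score 757 ≥ 580; DTI 39.2% > 38%; LTV 96.8% ≤ 100%; employment 28 ≥ 12 mo → does not qualify.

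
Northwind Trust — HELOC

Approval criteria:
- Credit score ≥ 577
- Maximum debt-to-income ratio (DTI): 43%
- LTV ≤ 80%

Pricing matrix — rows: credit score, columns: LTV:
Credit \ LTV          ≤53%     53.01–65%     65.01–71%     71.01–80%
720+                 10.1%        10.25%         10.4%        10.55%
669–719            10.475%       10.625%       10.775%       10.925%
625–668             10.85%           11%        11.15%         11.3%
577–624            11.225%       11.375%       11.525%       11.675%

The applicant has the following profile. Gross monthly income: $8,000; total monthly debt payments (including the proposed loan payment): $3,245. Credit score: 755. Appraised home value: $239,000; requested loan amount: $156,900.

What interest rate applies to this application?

Credit score 755 ≥ 577; Debt-to-income = 3,245/8,000 = 40.6% — meets 43% limit
LTV = 156,900/239,000 = 65.6% ≤ 80%
Score 755 is in the 720+ band; LTV 65.6% is in the 65.01–71% band → 10.4%.

10.4%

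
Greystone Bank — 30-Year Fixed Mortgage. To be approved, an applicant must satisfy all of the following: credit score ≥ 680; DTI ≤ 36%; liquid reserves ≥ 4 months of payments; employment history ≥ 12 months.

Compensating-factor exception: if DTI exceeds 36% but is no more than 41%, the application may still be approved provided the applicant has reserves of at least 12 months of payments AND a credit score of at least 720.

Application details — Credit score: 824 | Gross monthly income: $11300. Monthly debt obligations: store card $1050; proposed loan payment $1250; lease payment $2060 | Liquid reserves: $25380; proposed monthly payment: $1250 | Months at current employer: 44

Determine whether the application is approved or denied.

Approved

Credit score 824 ≥ 680 (meets base)
Total debts = (1,050 + 1,250 + 2,060) = 4,360. DTI: 4,360 ÷ 11,300 = 38.6%, over the 36% base limit.
Liquid reserves cover 25,380/1,250 = 20.3 months — ≥ 4 required
Employment 44 ≥ 12 months
38.6% falls in the override range (36%–41%), so the compensating-factor test applies.
Override check — reserves: 20.3 mo (ok); score: 824 (ok).
Both override conditions satisfied; DTI exception granted.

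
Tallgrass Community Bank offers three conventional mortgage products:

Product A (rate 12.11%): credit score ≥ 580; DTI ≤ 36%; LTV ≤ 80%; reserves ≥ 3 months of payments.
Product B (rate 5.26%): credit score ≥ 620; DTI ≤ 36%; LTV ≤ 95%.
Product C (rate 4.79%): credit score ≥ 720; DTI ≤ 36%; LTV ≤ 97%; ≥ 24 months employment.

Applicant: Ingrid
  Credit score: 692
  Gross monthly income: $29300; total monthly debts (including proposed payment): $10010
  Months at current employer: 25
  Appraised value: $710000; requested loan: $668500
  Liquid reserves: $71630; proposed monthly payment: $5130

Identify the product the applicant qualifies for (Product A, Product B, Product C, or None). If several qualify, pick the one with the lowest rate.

Product B

DTI = 10,010/29,300 = 34.2%.
LTV = 668,500/710,000 = 94.2%.
Reserves = 71,630/5,130 = 14.0 months.
Product A: score 692 ≥ 580; DTI 34.2% ≤ 36%; LTV 94.2% > 80%; reserves 14.0 ≥ 3 mo → does not qualify.
Product B: score 692 ≥ 620; DTI 34.2% ≤ 36%; LTV 94.2% ≤ 95% → qualifies.
Product C: score 692 < 720; DTI 34.2% ≤ 36%; LTV 94.2% ≤ 97%; employment 25 ≥ 24 mo → does not qualify.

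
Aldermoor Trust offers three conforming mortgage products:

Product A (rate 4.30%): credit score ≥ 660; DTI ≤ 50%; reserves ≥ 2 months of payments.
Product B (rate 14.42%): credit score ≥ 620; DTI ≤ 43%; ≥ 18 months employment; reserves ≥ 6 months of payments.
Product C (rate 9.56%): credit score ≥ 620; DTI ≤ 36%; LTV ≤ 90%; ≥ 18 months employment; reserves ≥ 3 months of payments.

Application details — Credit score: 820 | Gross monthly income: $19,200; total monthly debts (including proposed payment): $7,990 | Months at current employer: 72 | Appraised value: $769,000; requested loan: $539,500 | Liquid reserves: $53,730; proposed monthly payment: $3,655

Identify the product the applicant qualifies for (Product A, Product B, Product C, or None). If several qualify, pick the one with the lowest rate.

Product A

DTI = 7,990/19,200 = 41.6%.
LTV = 539,500/769,000 = 70.2%.
Reserves = 53,730/3,655 = 14.7 months.
Product A: score 820 ≥ 660; DTI 41.6% ≤ 50%; reserves 14.7 ≥ 2 mo → qualifies.
Product B: score 820 ≥ 620; DTI 41.6% ≤ 43%; employment 72 ≥ 18 mo; reserves 14.7 ≥ 6 mo → qualifies.
Product C: score 820 ≥ 620; DTI 41.6% > 36%; LTV 70.2% ≤ 90%; employment 72 ≥ 18 mo; reserves 14.7 ≥ 3 mo → does not qualify.
Qualifying: Product A, Product B. Lowest rate is 4.30% → Product A.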